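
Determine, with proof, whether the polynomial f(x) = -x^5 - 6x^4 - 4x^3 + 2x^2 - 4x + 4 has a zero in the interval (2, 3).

The endpoint values f(2) = -156 and f(3) = -827 are both negative. Claim: f(x) < 0 for every x in (2, 3).
Substitute x = 2 + u, where 0 < u < 1 on the interval. Expanding, f(2 + u) = -u^5 - 16u^4 - 92u^3 - 246u^2 - 316u - 156.
All 6 nonzero coefficients of this polynomial in u are negative; hence for u > 0 the value is a sum of negative terms (the constant -156 among them).
Therefore f(x) < 0 throughout (2, 3), and f has no zero there.

No.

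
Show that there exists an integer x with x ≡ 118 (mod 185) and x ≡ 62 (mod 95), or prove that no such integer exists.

There is no such integer.

Both moduli are multiples of 5 = gcd(185, 95), so any solution would satisfy x ≡ 118 and x ≡ 62 modulo 5 simultaneously.
However 118 ≡ 3 and 62 ≡ 2 (mod 5), and 3 ≠ 2.
Hence the system has no solution.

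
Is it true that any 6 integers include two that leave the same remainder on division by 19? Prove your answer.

Consider the 6 integers 22, 23, …, 27. They lie in distinct residue classes modulo 19, since 6 ≤ 19.
So no two of them leave the same remainder on division by 19; the claim fails for this set.

No, the set {22, 23, 24, 25, 26, 27} is a counterexample.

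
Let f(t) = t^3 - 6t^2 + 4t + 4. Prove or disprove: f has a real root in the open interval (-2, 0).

f(-2) = -36 and f(0) = 4, which have opposite signs.
As a polynomial, f is continuous on every closed interval.
By the Intermediate Value Theorem f must vanish at some point of (-2, 0).

Such a root exists.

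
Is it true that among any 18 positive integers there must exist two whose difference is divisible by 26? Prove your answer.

No, the set {88, 89, 90, 91, 92, 93, 94, 95, 96, 97, 98, 99, 100, 101, 102, 103, 104, 105} is a counterexample.

Try 18 consecutive integers, 88, 89, …, 105. Their remainders mod 26 are 10, 11, 12, 13, 14, 15, 16, 17, 18, 19, 20, 21, 22, 23, 24, 25, 0, 1 — pairwise different, as any 18 ≤ 26 consecutive integers have distinct residues.
Any two of them differ by at most 17 < 26 and by at least 1, so no difference is a multiple of 26.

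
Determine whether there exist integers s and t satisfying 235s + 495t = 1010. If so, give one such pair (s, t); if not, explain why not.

Since gcd(235, 495) = 5 and 1010 = 5·202, Bézout's identity guarantees a solution.
Dividing through by 5 reduces the equation to 47s + 99t = 202.
Dividing repeatedly: 99 = 2·47 + 5, 47 = 9·5 + 2, 5 = 2·2 + 1, 2 = 2·1 + 0.
Working back up the chain: 1 = 5 − 2·2 = 5 − 2·(47 − 9·5) = −2·47 + 19·5 = −2·47 + 19·(99 − 2·47) = 19·99 − 40·47. So 47·(-40) + 99·19 = 1.
Times 202: 47·(-8080) + 99·3838 = 202, so (-8080, 3838) solves it.
Shifting by a multiple of (99, −47) keeps it a solution: s = -8080 + 82·99 = 38, t = 3838 − 82·47 = -16.
Check: 235·38 + 495·(-16) = 8930 − 7920 = 1010. ✓

s = 38, t = -16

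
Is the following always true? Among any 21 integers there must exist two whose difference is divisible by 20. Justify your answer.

True.

Each integer lies in one of the 20 residue classes modulo 20.
Since 21 > 20, two of the 21 integers must share a residue class by the pigeonhole principle; call them a and b.
Their difference a − b is then a multiple of 20.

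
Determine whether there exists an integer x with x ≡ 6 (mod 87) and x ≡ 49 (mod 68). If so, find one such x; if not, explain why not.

Since 87 and 68 share no common factor, CRT says the pair of congruences has a solution (unique mod 5916).
Any solution of the first congruence is x = 6 + 87t; substituting into the second, 87t ≡ 49 − 6 ≡ 43 (mod 68).
87 ≡ 19 (mod 68), so this reads 19t ≡ 43 (mod 68). Note 19·43 = 817 ≡ 1 (mod 68) (as 817 − 1 = 12·68), so 19⁻¹ ≡ 43.
Therefore t ≡ 43·43 = 1849 ≡ 13 (mod 68).
Taking t = 13 gives x = 6 + 87·13 = 1137.
Indeed 1137 ≡ 6 (mod 87) and 1137 ≡ 49 (mod 68).

x = 1137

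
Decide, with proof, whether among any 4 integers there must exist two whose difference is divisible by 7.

No; for instance {20, 21, 22, 23} is a counterexample.

Try 4 consecutive integers, 20, 21, 22, 23. Their remainders mod 7 are 6, 0, 1, 2 — pairwise different, as any 4 ≤ 7 consecutive integers have distinct residues.
Any two of them differ by at most 3 < 7 and by at least 1, so no difference is a multiple of 7.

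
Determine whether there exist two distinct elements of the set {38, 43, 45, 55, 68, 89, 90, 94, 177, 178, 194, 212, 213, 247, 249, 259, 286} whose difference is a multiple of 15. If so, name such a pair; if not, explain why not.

38 mod 15 = 8 and 68 mod 15 = 8, so 68 − 38 = 30 = 2·15.

The pair (38, 68) works.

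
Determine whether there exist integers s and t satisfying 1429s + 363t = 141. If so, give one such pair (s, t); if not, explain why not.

1429 and 363 are coprime, so 1429s + 363t ranges over all of ℤ.
Run the Euclidean algorithm on 1429 and 363: 1429 = 3·363 + 340, 363 = 1·340 + 23, 340 = 14·23 + 18, 23 = 1·18 + 5, 18 = 3·5 + 3, 5 = 1·3 + 2, 3 = 1·2 + 1, 2 = 2·1 + 0.
Back-substituting, 1 = 3 − 1·2 = 3 − (5 − 1·3) = −5 + 2·3 = −5 + 2·(18 − 3·5) = 2·18 − 7·5 = 2·18 − 7·(23 − 1·18) = −7·23 + 9·18 = −7·23 + 9·(340 − 14·23) = 9·340 − 133·23 = 9·340 − 133·(363 − 1·340) = −133·363 + 142·340 = −133·363 + 142·(1429 − 3·363) = 142·1429 − 559·363; that is, 1429·142 + 363·(-559) = 1.
Scaling by 141 gives the particular solution (s, t) = (20022, -78819).
The general solution is s = 20022 + 363k, t = -78819 − 1429k; taking k = -55 gives the smaller pair s = 57, t = -224.
Check: 1429·57 + 363·(-224) = 81453 − 81312 = 141. ✓

s = 57, t = -224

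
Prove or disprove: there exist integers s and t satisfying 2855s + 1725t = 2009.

Both 2855 and 1725 are divisible by gcd(2855, 1725) = 5, hence so is any combination 2855s + 1725t.
However 2009 leaves remainder 4 on division by 5.
Hence no integers s, t satisfy the equation.

No, no such integers exist.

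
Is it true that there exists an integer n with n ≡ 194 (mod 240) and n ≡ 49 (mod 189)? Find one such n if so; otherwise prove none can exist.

Reduce both congruences modulo 3, which divides 240 and 189: they say n ≡ 194 (mod 3) and n ≡ 49 (mod 3).
However 194 ≡ 2 and 49 ≡ 1 (mod 3), and 2 ≠ 1.
So no integer satisfies both congruences.

No, no such integer exists.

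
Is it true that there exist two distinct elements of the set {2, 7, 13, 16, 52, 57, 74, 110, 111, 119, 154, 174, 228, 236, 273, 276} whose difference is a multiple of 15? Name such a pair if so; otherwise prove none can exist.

7 and 52 are such a pair.

7 mod 15 = 7 and 52 mod 15 = 7, so 52 − 7 = 45 = 3·15.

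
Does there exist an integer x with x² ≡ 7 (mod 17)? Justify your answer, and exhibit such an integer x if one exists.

Computing x² mod 17 for x = 0, 1, …, 8 (enough, by the symmetry x ↦ 17 − x) gives 0, 1, 4, 9, 16, 8, 2, 15, 13.
The set of squares mod 17 is therefore {0, 1, 2, 4, 8, 9, 13, 15, 16}, which does not contain 7.
Hence no integer x has x² ≡ 7 (mod 17).

No such integer exists.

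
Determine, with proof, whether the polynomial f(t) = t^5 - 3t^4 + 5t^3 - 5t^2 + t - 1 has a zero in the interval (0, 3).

Such a root exists.

f(0) = -1 and f(3) = 92, which have opposite signs.
As a polynomial, f is continuous on every closed interval.
By the Intermediate Value Theorem, f takes the value 0 somewhere in the open interval.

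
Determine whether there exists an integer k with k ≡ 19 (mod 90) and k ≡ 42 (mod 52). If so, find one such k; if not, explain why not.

gcd(90, 52) = 2. If k ≡ 19 (mod 90) and k ≡ 42 (mod 52), then k ≡ 19 (mod 2) and k ≡ 42 (mod 2).
These are incompatible: 19 − 42 = -23 is not divisible by 2.
So no integer satisfies both congruences.

There is no such integer.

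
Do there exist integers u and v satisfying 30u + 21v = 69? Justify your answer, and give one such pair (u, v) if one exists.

u = 3, v = -1

Since gcd(30, 21) = 3 and 69 = 3·23, Bézout's identity guarantees a solution.
Dividing through by 3 reduces the equation to 10u + 7v = 23.
Euclidean algorithm: 10 = 1·7 + 3, 7 = 2·3 + 1, 3 = 3·1 + 0.
Back-substituting, 1 = 7 − 2·3 = 7 − 2·(10 − 1·7) = −2·10 + 3·7; that is, 10·(-2) + 7·3 = 1.
Scaling by 23 gives the particular solution (u, v) = (-46, 69).
Adding 7·7 to u and subtracting 7·10 from v gives the tidier solution (3, -1).
Indeed 30·3 + 21·(-1) = 90 − 21 = 69.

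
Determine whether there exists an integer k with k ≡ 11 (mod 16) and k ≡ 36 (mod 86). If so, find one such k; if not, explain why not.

No, no such integer exists.

Reduce both congruences modulo 2, which divides 16 and 86: they say k ≡ 11 (mod 2) and k ≡ 36 (mod 2).
But 11 mod 2 = 1 while 36 mod 2 = 0, a contradiction.
So no integer satisfies both congruences.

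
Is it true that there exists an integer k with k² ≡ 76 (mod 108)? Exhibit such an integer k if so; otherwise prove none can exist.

k = 20 works: 20² = 400, and 400 − 76 = 324 = 3·108.

k = 20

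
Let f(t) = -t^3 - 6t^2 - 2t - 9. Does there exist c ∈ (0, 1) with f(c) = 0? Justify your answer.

f(0) = -9 and f(1) = -18, both negative, so a sign-change argument is unavailable; we show f keeps this sign on the whole interval.
Every nonzero coefficient of f(t) = -t^3 - 6t^2 - 2t - 9 is negative; for t > 0 each term then has that sign, and the constant term -9 is strictly negative.
So f is strictly negative on (0, 1); no root exists in the interval.

No such root exists.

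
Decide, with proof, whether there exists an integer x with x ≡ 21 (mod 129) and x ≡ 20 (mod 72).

No such integer exists.

gcd(129, 72) = 3. If x ≡ 21 (mod 129) and x ≡ 20 (mod 72), then x ≡ 21 (mod 3) and x ≡ 20 (mod 3).
However 21 ≡ 0 and 20 ≡ 2 (mod 3), and 0 ≠ 2.
Therefore no such x exists.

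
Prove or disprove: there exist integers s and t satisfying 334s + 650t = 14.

s = 146, t = -75

gcd(334, 650) = 2, and 2 divides 14, so integer solutions exist.
Dividing through by 2 reduces the equation to 167s + 325t = 7.
Dividing repeatedly: 325 = 1·167 + 158, 167 = 1·158 + 9, 158 = 17·9 + 5, 9 = 1·5 + 4, 5 = 1·4 + 1, 4 = 4·1 + 0.
Working back up the chain: 1 = 5 − 1·4 = 5 − (9 − 1·5) = −9 + 2·5 = −9 + 2·(158 − 17·9) = 2·158 − 35·9 = 2·158 − 35·(167 − 1·158) = −35·167 + 37·158 = −35·167 + 37·(325 − 1·167) = 37·325 − 72·167. So 167·(-72) + 325·37 = 1.
Times 7: 167·(-504) + 325·259 = 7, so (-504, 259) solves it.
Shifting by a multiple of (325, −167) keeps it a solution: s = -504 + 2·325 = 146, t = 259 − 2·167 = -75.
Indeed 334·146 + 650·(-75) = 48764 − 48750 = 14.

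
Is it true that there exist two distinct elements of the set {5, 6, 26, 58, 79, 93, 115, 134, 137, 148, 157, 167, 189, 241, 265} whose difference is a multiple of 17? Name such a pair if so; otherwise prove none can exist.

Residues mod 17: 5↦5, 6↦6, 26↦9, 58↦7, 79↦11, 93↦8, 115↦13, 134↦15, 137↦1, 148↦12, 157↦4, 167↦14, 189↦2, 241↦3, 265↦10.
These 15 residues are pairwise different, hence no difference of two elements is divisible by 17.

No such pair exists.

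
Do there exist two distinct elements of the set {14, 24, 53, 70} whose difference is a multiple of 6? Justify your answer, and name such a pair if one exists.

No, no such pair exists.

Two integers differ by a multiple of 6 exactly when they have the same residue mod 6. The residues are 14↦2, 24↦0, 53↦5, 70↦4.
All 4 residues are distinct, so no two elements differ by a multiple of 6.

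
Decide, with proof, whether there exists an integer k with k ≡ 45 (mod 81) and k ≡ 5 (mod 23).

Since 81 and 23 share no common factor, CRT says the pair of congruences has a solution (unique mod 1863).
Write k = 45 + 81t and require 45 + 81t ≡ 5 (mod 23), i.e. 81t ≡ 6 (mod 23).
81 ≡ 12 (mod 23), so this reads 12t ≡ 6 (mod 23). To invert 12 modulo 23: 23 = 1·12 + 11, 12 = 1·11 + 1, 11 = 11·1 + 0, and unwinding, 1 = 12 − 1·11 = 12 − (23 − 1·12) = −23 + 2·12. Thus 12⁻¹ ≡ 2 (mod 23).
Therefore t ≡ 2·6 = 12 (mod 23).
With t = 12: k = 45 + 81·12 = 1017.
Check: 1017 mod 81 = 45, 1017 mod 23 = 5. ✓

k = 1017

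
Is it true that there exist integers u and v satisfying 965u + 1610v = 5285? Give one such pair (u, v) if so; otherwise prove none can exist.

Since gcd(965, 1610) = 5 and 5285 = 5·1057, Bézout's identity guarantees a solution.
Dividing through by 5 reduces the equation to 193u + 322v = 1057.
Run the Euclidean algorithm on 322 and 193: 322 = 1·193 + 129, 193 = 1·129 + 64, 129 = 2·64 + 1, 64 = 64·1 + 0.
Back-substituting, 1 = 129 − 2·64 = 129 − 2·(193 − 1·129) = −2·193 + 3·129 = −2·193 + 3·(322 − 1·193) = 3·322 − 5·193; that is, 193·(-5) + 322·3 = 1.
Times 1057: 193·(-5285) + 322·3171 = 1057, so (-5285, 3171) solves it.
The general solution is u = -5285 + 322k, v = 3171 − 193k; taking k = 17 gives the smaller pair u = 189, v = -110.
Indeed 965·189 + 1610·(-110) = 182385 − 177100 = 5285.

u = 189, v = -110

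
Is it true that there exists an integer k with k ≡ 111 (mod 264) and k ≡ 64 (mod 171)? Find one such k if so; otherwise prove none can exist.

gcd(264, 171) = 3. If k ≡ 111 (mod 264) and k ≡ 64 (mod 171), then k ≡ 111 (mod 3) and k ≡ 64 (mod 3).
But 111 mod 3 = 0 while 64 mod 3 = 1, a contradiction.
Therefore no such k exists.

No, no such integer exists.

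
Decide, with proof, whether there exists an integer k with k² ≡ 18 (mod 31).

k = 24 works: 24² = 576, and 576 − 18 = 558 = 18·31.

k = 24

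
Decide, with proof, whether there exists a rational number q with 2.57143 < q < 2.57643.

q = 85/33

Scale by 33: the interval becomes (84.85719, 85.02219), which contains the integer 85.
Hence 85/33 is a rational number with 2.57143 < 85/33 < 2.57643.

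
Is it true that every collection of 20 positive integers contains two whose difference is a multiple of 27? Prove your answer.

No, the set {36, 37, 38, 39, 40, 41, 42, 43, 44, 45, 46, 47, 48, 49, 50, 51, 52, 53, 54, 55} is a counterexample.

Take the 20 consecutive integers 36, 37, …, 55: their residues mod 27 are all distinct because 20 ≤ 27.
The differences between them range over 1, …, 19, none of which is divisible by 27.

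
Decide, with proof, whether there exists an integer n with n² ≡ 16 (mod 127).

n = 123 works: 123² = 15129, and 15129 − 16 = 15113 = 119·127.

n = 123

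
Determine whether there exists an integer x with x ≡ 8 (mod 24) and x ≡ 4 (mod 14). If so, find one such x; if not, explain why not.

x = 32

The moduli are not coprime: gcd(24, 14) = 2. Compatibility requires 2 ∣ (4 − 8) = -4, which holds, so solutions exist.
The integers ≡ 8 (mod 24) are 8, 32, …; their remainders mod 14 are 8, 4, so x = 32 is the first that is ≡ 4 (mod 14).
Indeed 32 ≡ 8 (mod 24) and 32 ≡ 4 (mod 14).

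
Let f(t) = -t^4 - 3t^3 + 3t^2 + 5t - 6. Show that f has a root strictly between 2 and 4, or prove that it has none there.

The endpoint values f(2) = -24 and f(4) = -386 are both negative. Claim: f(t) < 0 for every t in (2, 4).
Shift to the endpoint 2: with t = 2 + u (0 < u < 2), one computes f(2 + u) = -u^4 - 11u^3 - 39u^2 - 51u - 24.
All 5 nonzero coefficients of this polynomial in u are negative; hence for u > 0 the value is a sum of negative terms (the constant -24 among them).
So f is strictly negative on (2, 4); no root exists in the interval.

No.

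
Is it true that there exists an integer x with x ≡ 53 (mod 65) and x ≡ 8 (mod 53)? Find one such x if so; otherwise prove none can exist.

x = 2393

gcd(65, 53) = 1, so the Chinese Remainder Theorem guarantees exactly one residue class mod 3445 satisfying both.
Write x = 53 + 65t and require 53 + 65t ≡ 8 (mod 53), i.e. 65t ≡ 8 (mod 53).
65 ≡ 12 (mod 53), so this reads 12t ≡ 8 (mod 53). To invert 12 modulo 53: 53 = 4·12 + 5, 12 = 2·5 + 2, 5 = 2·2 + 1, 2 = 2·1 + 0, and unwinding, 1 = 5 − 2·2 = 5 − 2·(12 − 2·5) = −2·12 + 5·5 = −2·12 + 5·(53 − 4·12) = 5·53 − 22·12. Thus 12⁻¹ ≡ -22 ≡ 31 (mod 53).
Therefore t ≡ 31·8 = 248 ≡ 36 (mod 53).
With t = 36: x = 53 + 65·36 = 2393.
Verify: 2393 = 36·65 + 53 and 2393 = 45·53 + 8. ✓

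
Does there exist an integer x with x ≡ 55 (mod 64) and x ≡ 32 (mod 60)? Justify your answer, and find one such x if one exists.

No, no such integer exists.

Both moduli are multiples of 4 = gcd(64, 60), so any solution would satisfy x ≡ 55 and x ≡ 32 modulo 4 simultaneously.
However 55 ≡ 3 and 32 ≡ 0 (mod 4), and 3 ≠ 0.
So no integer satisfies both congruences.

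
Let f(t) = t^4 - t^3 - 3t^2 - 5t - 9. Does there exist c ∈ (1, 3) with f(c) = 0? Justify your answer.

Yes, such a c exists.

f(1) = -17 and f(3) = 3, which have opposite signs.
As a polynomial, f is continuous on every closed interval.
By the Intermediate Value Theorem f must vanish at some point of (1, 3).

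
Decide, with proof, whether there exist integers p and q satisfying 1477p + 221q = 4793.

Since gcd(1477, 221) = 1, every integer is an integer combination of 1477 and 221.
Run the Euclidean algorithm on 1477 and 221: 1477 = 6·221 + 151, 221 = 1·151 + 70, 151 = 2·70 + 11, 70 = 6·11 + 4, 11 = 2·4 + 3, 4 = 1·3 + 1, 3 = 3·1 + 0.
Back-substituting, 1 = 4 − 1·3 = 4 − (11 − 2·4) = −11 + 3·4 = −11 + 3·(70 − 6·11) = 3·70 − 19·11 = 3·70 − 19·(151 − 2·70) = −19·151 + 41·70 = −19·151 + 41·(221 − 1·151) = 41·221 − 60·151 = 41·221 − 60·(1477 − 6·221) = −60·1477 + 401·221; that is, 1477·(-60) + 221·401 = 1.
Multiplying through by 4793: p = (-60)·4793 = -287580, q = 401·4793 = 1921993 is a solution.
The general solution is p = -287580 + 221k, q = 1921993 − 1477k; taking k = 1302 gives the smaller pair p = 162, q = -1061.
Check: 1477·162 + 221·(-1061) = 239274 − 234481 = 4793. ✓

p = 162, q = -1061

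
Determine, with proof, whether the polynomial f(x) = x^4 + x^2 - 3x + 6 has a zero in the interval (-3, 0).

f(-3) = 105 and f(0) = 6, both positive, so a sign-change argument is unavailable; we show f keeps this sign on the whole interval.
Substitute x = −u, where 0 < u < 3 on the interval. Expanding, f(−u) = u^4 + u^2 + 3u + 6.
The nonzero coefficients here are all positive, so for u > 0 every term is positive (or zero), and the constant term 6 is strictly positive.
Therefore f(x) > 0 throughout (-3, 0), and f has no zero there.

No such root exists.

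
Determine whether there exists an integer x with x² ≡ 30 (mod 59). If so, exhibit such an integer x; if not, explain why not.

No, no such integer exists.

Apply Euler's criterion with the prime 59: 30 is a quadratic residue iff 30^29 ≡ 1 (mod 59), and a non-residue iff it is ≡ −1.
Squaring successively (mod 59): 30^2 = 900 ≡ 15; 30^4 ≡ 15² = 225 ≡ 48; 30^8 ≡ 48² = 2304 ≡ 3; 30^16 ≡ 3² = 9 ≡ 9.
Since 29 = 16 + 8 + 4 + 1, 30^29 ≡ 9 · 3 · 48 · 30; multiplying out mod 59: 9·3 = 27 ≡ 27, then 27·48 = 1296 ≡ 57, then 57·30 = 1710 ≡ 58. Thus 30^29 ≡ 58 ≡ −1 (mod 59).
By Euler's criterion 30 is a quadratic non-residue mod 59: no x satisfies x² ≡ 30 (mod 59).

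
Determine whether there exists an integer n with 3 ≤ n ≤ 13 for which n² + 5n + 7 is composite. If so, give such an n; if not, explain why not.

At n = 5: 5² + 5·5 + 7 = 57 = 3·19, which is composite.

n = 5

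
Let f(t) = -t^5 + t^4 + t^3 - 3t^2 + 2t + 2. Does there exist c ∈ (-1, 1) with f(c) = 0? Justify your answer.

f(-1) = -2 and f(1) = 2, which have opposite signs.
Since f is a polynomial it is continuous on [-1, 1].
By the Intermediate Value Theorem f must vanish at some point of (-1, 1).

Yes, such a c exists.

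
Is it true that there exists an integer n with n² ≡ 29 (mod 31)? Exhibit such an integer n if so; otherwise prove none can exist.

There is no such integer.

Apply Euler's criterion with the prime 31: 29 is a quadratic residue iff 29^15 ≡ 1 (mod 31), and a non-residue iff it is ≡ −1.
Repeated squaring mod 31: 29^2 = 841 ≡ 4; 29^4 ≡ 4² = 16 ≡ 16; 29^8 ≡ 16² = 256 ≡ 8.
Since 15 = 8 + 4 + 2 + 1, 29^15 ≡ 8 · 16 · 4 · 29; multiplying out mod 31: 8·16 = 128 ≡ 4, then 4·4 = 16 ≡ 16, then 16·29 = 464 ≡ 30. Thus 29^15 ≡ 30 ≡ −1 (mod 31).
By Euler's criterion 29 is a quadratic non-residue mod 31: no n satisfies n² ≡ 29 (mod 31).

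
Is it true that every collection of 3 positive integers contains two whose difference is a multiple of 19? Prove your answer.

Take the 3 consecutive integers 70, 71, 72: their residues mod 19 are all distinct because 3 ≤ 19.
No two share a residue, so no pair has difference divisible by 19; the claim fails for this set.

No; for instance {70, 71, 72} is a counterexample.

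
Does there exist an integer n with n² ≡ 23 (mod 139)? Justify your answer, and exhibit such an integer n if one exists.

There is no such integer.

139 is prime, so by Euler's criterion 23 is a square mod 139 iff 23^((139−1)/2) = 23^69 ≡ 1 (mod 139).
Squaring successively (mod 139): 23^2 = 529 ≡ 112; 23^4 ≡ 112² = 12544 ≡ 34; 23^8 ≡ 34² = 1156 ≡ 44; 23^16 ≡ 44² = 1936 ≡ 129; 23^32 ≡ 129² = 16641 ≡ 100; 23^64 ≡ 100² = 10000 ≡ 131.
Since 69 = 64 + 4 + 1, 23^69 ≡ 131 · 34 · 23; multiplying out mod 139: 131·34 = 4454 ≡ 6, then 6·23 = 138 ≡ 138. Thus 23^69 ≡ 138 ≡ −1 (mod 139).
By Euler's criterion 23 is a quadratic non-residue mod 139: no n satisfies n² ≡ 23 (mod 139).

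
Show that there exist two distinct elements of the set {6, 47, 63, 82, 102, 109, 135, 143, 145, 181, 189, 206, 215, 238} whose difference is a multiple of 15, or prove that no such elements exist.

No such pair exists.

Residues mod 15: 6↦6, 47↦2, 63↦3, 82↦7, 102↦12, 109↦4, 135↦0, 143↦8, 145↦10, 181↦1, 189↦9, 206↦11, 215↦5, 238↦13.
These 14 residues are pairwise different, hence no difference of two elements is divisible by 15.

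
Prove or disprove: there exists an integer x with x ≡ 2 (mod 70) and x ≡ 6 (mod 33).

x = 72

The moduli 70 and 33 are coprime, so by the Chinese Remainder Theorem a unique solution modulo 2310 exists.
Write x = 2 + 70t and require 2 + 70t ≡ 6 (mod 33), i.e. 70t ≡ 4 (mod 33).
70 ≡ 4 (mod 33), so this reads 4t ≡ 4 (mod 33). Note 4·25 = 100 ≡ 1 (mod 33) (as 100 − 1 = 3·33), so 4⁻¹ ≡ 25.
Multiplying by 25: t ≡ 25·4 = 100 ≡ 1 (mod 33).
With t = 1: x = 2 + 70·1 = 72.
Check: 72 mod 70 = 2, 72 mod 33 = 6. ✓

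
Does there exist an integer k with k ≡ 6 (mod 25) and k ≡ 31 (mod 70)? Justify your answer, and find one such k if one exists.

Here gcd(25, 70) = 5, and both 6 and 31 leave remainder 1 mod 5, so the system is consistent.
List candidates k ≡ 6 (mod 25): 6, 31. Modulo 70 these are 6, 31; 31 gives 31 as required.
Check: 31 mod 25 = 6, 31 mod 70 = 31. ✓

k = 31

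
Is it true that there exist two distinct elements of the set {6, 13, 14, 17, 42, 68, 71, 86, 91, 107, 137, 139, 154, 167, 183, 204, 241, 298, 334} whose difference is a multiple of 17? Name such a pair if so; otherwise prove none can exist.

Both 6 and 91 leave remainder 6 on division by 17; their difference 85 = 5·17 is a multiple of 17.

Yes: 6 and 91.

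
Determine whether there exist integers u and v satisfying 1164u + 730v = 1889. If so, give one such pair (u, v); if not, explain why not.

Both 1164 and 730 are divisible by gcd(1164, 730) = 2, hence so is any combination 1164u + 730v.
But 1889 is not a multiple of 2 (it leaves remainder 1).
Therefore 1164u + 730v = 1889 has no solution in integers.

There are no such integers.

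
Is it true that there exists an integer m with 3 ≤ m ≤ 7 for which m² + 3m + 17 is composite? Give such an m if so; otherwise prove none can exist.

At m = 5: 5² + 3·5 + 17 = 57 = 3·19, which is composite.

m = 5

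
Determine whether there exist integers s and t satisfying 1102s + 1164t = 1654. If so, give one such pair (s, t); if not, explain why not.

s = 499, t = -471

gcd(1102, 1164) = 2, and 2 divides 1654, so integer solutions exist.
Dividing through by 2 reduces the equation to 551s + 582t = 827.
Euclidean algorithm: 582 = 1·551 + 31, 551 = 17·31 + 24, 31 = 1·24 + 7, 24 = 3·7 + 3, 7 = 2·3 + 1, 3 = 3·1 + 0.
Back-substituting, 1 = 7 − 2·3 = 7 − 2·(24 − 3·7) = −2·24 + 7·7 = −2·24 + 7·(31 − 1·24) = 7·31 − 9·24 = 7·31 − 9·(551 − 17·31) = −9·551 + 160·31 = −9·551 + 160·(582 − 1·551) = 160·582 − 169·551; that is, 551·(-169) + 582·160 = 1.
Multiplying through by 827: s = (-169)·827 = -139763, t = 160·827 = 132320 is a solution.
Shifting by a multiple of (582, −551) keeps it a solution: s = -139763 + 241·582 = 499, t = 132320 − 241·551 = -471.
Check: 1102·499 + 1164·(-471) = 549898 − 548244 = 1654. ✓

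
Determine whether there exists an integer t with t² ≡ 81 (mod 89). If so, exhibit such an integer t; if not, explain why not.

t = 80 works: 80² = 6400, and 6400 − 81 = 6319 = 71·89.

t = 80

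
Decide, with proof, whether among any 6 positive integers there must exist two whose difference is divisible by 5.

Yes.

Each integer lies in one of the 5 residue classes modulo 5.
With 6 integers and only 5 classes, the pigeonhole principle forces two of them, say a and b, into the same class.
Equal remainders mean a − b ≡ 0 (mod 5), so 5 divides their difference.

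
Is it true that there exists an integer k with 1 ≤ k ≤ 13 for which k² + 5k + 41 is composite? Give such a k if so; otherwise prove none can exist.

k = 12

At k = 12: 12² + 5·12 + 41 = 245 = 5·49, which is composite.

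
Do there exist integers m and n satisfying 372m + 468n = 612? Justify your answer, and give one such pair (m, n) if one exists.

m = 18, n = -13

Since gcd(372, 468) = 12 and 612 = 12·51, Bézout's identity guarantees a solution.
Dividing through by 12 reduces the equation to 31m + 39n = 51.
Euclidean algorithm: 39 = 1·31 + 8, 31 = 3·8 + 7, 8 = 1·7 + 1, 7 = 7·1 + 0.
Working back up the chain: 1 = 8 − 1·7 = 8 − (31 − 3·8) = −31 + 4·8 = −31 + 4·(39 − 1·31) = 4·39 − 5·31. So 31·(-5) + 39·4 = 1.
Scaling by 51 gives the particular solution (m, n) = (-255, 204).
Adding 7·39 to m and subtracting 7·31 from n gives the tidier solution (18, -13).
Check: 372·18 + 468·(-13) = 6696 − 6084 = 612. ✓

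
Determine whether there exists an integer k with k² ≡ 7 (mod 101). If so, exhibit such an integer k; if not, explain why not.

No such integer exists.

Apply Euler's criterion with the prime 101: 7 is a quadratic residue iff 7^50 ≡ 1 (mod 101), and a non-residue iff it is ≡ −1.
Squaring successively (mod 101): 7^2 = 49 ≡ 49; 7^4 ≡ 49² = 2401 ≡ 78; 7^8 ≡ 78² = 6084 ≡ 24; 7^16 ≡ 24² = 576 ≡ 71; 7^32 ≡ 71² = 5041 ≡ 92.
Since 50 = 32 + 16 + 2, 7^50 ≡ 92 · 71 · 49; multiplying out mod 101: 92·71 = 6532 ≡ 68, then 68·49 = 3332 ≡ 100. Thus 7^50 ≡ 100 ≡ −1 (mod 101).
The value −1 means 7 is a non-residue modulo 101, so k² ≡ 7 (mod 101) is impossible.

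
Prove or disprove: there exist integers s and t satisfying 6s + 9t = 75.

Since gcd(6, 9) = 3 and 75 = 3·25, Bézout's identity guarantees a solution.
Dividing through by 3 reduces the equation to 2s + 3t = 25.
Dividing repeatedly: 3 = 1·2 + 1, 2 = 2·1 + 0.
Working back up the chain: 1 = 3 − 1·2. So 2·(-1) + 3·1 = 1.
Multiplying through by 25: s = (-1)·25 = -25, t = 1·25 = 25 is a solution.
Adding 9·3 to s and subtracting 9·2 from t gives the tidier solution (2, 7).
Check: 6·2 + 9·7 = 12 + 63 = 75. ✓

s = 2, t = 7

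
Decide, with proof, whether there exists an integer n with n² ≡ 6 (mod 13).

There is no such integer.

Since (13 − n)² ≡ n² (mod 13), it suffices to square n = 0, 1, …, 6: the residues are 0, 1, 4, 9, 3, 12, 10.
So the quadratic residues mod 13 are {0, 1, 3, 4, 9, 10, 12}, and 6 is not among them.
Hence no integer n has n² ≡ 6 (mod 13).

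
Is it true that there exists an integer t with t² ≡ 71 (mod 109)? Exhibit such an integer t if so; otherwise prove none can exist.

t = 92

Take t = 92. Then 92² = 8464 = 77·109 + 71, so 92² ≡ 71 (mod 109).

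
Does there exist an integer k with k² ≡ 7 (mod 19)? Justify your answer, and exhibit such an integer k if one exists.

k = 8

Take k = 8. Then 8² = 64 = 3·19 + 7, so 8² ≡ 7 (mod 19).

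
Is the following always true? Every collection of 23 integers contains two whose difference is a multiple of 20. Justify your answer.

Yes.

Partition the integers by their residue mod 20; there are 20 classes.
With 23 integers and only 20 classes, the pigeonhole principle forces two of them, say a and b, into the same class.
Equal remainders mean a − b ≡ 0 (mod 20), so 20 divides their difference.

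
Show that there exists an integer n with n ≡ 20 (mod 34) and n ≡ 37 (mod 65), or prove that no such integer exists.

n = 1142

gcd(34, 65) = 1, so the Chinese Remainder Theorem guarantees exactly one residue class mod 2210 satisfying both.
Any solution of the first congruence is n = 20 + 34t; substituting into the second, 34t ≡ 37 − 20 ≡ 17 (mod 65).
Note 34·44 = 1496 ≡ 1 (mod 65) (as 1496 − 1 = 23·65), so 34⁻¹ ≡ 44.
Multiplying by 44: t ≡ 44·17 = 748 ≡ 33 (mod 65).
With t = 33: n = 20 + 34·33 = 1142.
Check: 1142 mod 34 = 20, 1142 mod 65 = 37. ✓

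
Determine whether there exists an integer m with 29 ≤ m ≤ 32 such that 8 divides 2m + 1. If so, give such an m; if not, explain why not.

There is no such integer m in that range.

The values of 2m + 1 for m = 29, 30, 31, 32 are 59, 61, 63, 65; reduced mod 8 these are 3, 5, 7, 1.
None is 0, so 8 never divides 2m + 1 on this range.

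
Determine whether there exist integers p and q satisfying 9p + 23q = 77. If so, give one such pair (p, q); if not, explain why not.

p = 6, q = 1

Since gcd(9, 23) = 1, every integer is an integer combination of 9 and 23.
Run the Euclidean algorithm on 23 and 9: 23 = 2·9 + 5, 9 = 1·5 + 4, 5 = 1·4 + 1, 4 = 4·1 + 0.
Back-substituting, 1 = 5 − 1·4 = 5 − (9 − 1·5) = −9 + 2·5 = −9 + 2·(23 − 2·9) = 2·23 − 5·9; that is, 9·(-5) + 23·2 = 1.
Times 77: 9·(-385) + 23·154 = 77, so (-385, 154) solves it.
The general solution is p = -385 + 23k, q = 154 − 9k; taking k = 17 gives the smaller pair p = 6, q = 1.
Indeed 9·6 + 23·1 = 54 + 23 = 77.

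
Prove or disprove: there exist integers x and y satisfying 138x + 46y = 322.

x = 0, y = 7

gcd(138, 46) = 46, and 46 divides 322, so integer solutions exist.
Dividing through by 46 reduces the equation to 3x + 1y = 7.
With a unit coefficient on y, (x, y) = (0, 7) is an immediate solution.
Indeed 138·0 + 46·7 = 0 + 322 = 322.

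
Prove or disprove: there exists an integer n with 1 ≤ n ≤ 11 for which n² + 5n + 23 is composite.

No, no such integer n in that range exists.

The values for n = 1, 2, …, 11 are 29, 37, 47, 59, 73, 89, 107, 127, 149, 173, 199, and each of these is prime.
So no value in the range makes the expression composite.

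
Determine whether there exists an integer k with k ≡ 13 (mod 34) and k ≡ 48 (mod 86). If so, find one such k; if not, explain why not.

There is no such integer.

Both moduli are multiples of 2 = gcd(34, 86), so any solution would satisfy k ≡ 13 and k ≡ 48 modulo 2 simultaneously.
But 13 mod 2 = 1 while 48 mod 2 = 0, a contradiction.
Therefore no such k exists.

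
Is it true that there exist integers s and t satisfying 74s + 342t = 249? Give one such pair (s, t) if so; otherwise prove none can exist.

There are no such integers.

gcd(74, 342) = 2, so every integer of the form 74s + 342t is a multiple of 2.
But 249 = 2·124 + 1, so 2 ∤ 249.
So the equation is unsolvable over ℤ.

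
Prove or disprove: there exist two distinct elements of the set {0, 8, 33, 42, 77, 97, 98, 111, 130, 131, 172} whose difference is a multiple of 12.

There is no such pair.

Two integers differ by a multiple of 12 exactly when they have the same residue mod 12. The residues are 0↦0, 8↦8, 33↦9, 42↦6, 77↦5, 97↦1, 98↦2, 111↦3, 130↦10, 131↦11, 172↦4.
No residue repeats among the 11 elements, so no pair has difference ≡ 0 (mod 12).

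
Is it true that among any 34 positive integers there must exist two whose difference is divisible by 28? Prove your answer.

Partition the integers by their residue mod 28; there are 28 classes.
With 34 integers and only 28 classes, the pigeonhole principle forces two of them, say a and b, into the same class.
Then a ≡ b (mod 28), i.e. 28 ∣ (a − b).

True.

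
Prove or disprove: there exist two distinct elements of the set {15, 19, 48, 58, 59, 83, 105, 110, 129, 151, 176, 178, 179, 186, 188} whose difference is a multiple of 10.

The pair (15, 105) works.

15 mod 10 = 5 and 105 mod 10 = 5, so 105 − 15 = 90 = 9·10.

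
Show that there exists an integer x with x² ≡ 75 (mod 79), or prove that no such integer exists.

There is no such integer.

Apply Euler's criterion with the prime 79: 75 is a quadratic residue iff 75^39 ≡ 1 (mod 79), and a non-residue iff it is ≡ −1.
Squaring successively (mod 79): 75^2 = 5625 ≡ 16; 75^4 ≡ 16² = 256 ≡ 19; 75^8 ≡ 19² = 361 ≡ 45; 75^16 ≡ 45² = 2025 ≡ 50; 75^32 ≡ 50² = 2500 ≡ 51.
Since 39 = 32 + 4 + 2 + 1, 75^39 ≡ 51 · 19 · 16 · 75; multiplying out mod 79: 51·19 = 969 ≡ 21, then 21·16 = 336 ≡ 20, then 20·75 = 1500 ≡ 78. Thus 75^39 ≡ 78 ≡ −1 (mod 79).
By Euler's criterion 75 is a quadratic non-residue mod 79: no x satisfies x² ≡ 75 (mod 79).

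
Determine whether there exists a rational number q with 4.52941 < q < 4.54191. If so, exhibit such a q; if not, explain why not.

q = 59/13

Multiplying by 13: 13·4.52941 = 58.88233 and 13·4.54191 = 59.04483, so the integer 59 lies strictly between them.
Dividing back, 4.52941 < 59/13 < 4.54191, and 59/13 is rational.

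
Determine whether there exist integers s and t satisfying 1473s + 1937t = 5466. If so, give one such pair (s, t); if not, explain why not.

Since gcd(1473, 1937) = 1, every integer is an integer combination of 1473 and 1937.
Dividing repeatedly: 1937 = 1·1473 + 464, 1473 = 3·464 + 81, 464 = 5·81 + 59, 81 = 1·59 + 22, 59 = 2·22 + 15, 22 = 1·15 + 7, 15 = 2·7 + 1, 7 = 7·1 + 0.
Back-substituting, 1 = 15 − 2·7 = 15 − 2·(22 − 1·15) = −2·22 + 3·15 = −2·22 + 3·(59 − 2·22) = 3·59 − 8·22 = 3·59 − 8·(81 − 1·59) = −8·81 + 11·59 = −8·81 + 11·(464 − 5·81) = 11·464 − 63·81 = 11·464 − 63·(1473 − 3·464) = −63·1473 + 200·464 = −63·1473 + 200·(1937 − 1·1473) = 200·1937 − 263·1473; that is, 1473·(-263) + 1937·200 = 1.
Multiplying through by 5466: s = (-263)·5466 = -1437558, t = 200·5466 = 1093200 is a solution.
Shifting by a multiple of (1937, −1473) keeps it a solution: s = -1437558 + 743·1937 = 1633, t = 1093200 − 743·1473 = -1239.
Check: 1473·1633 + 1937·(-1239) = 2405409 − 2399943 = 5466. ✓

s = 1633, t = -1239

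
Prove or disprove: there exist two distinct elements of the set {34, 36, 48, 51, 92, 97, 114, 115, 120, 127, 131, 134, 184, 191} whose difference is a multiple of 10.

Reduce each element mod 10: 34↦4, 36↦6, 48↦8, 51↦1, 92↦2, 97↦7, 114↦4, 115↦5, 120↦0, 127↦7, 131↦1, 134↦4, 184↦4, 191↦1. The residue 4 repeats (at 34 and 114), and 114 − 34 = 80 = 8·10.

The pair (34, 114) works.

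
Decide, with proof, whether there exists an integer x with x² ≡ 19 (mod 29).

No, no such integer exists.

29 is prime, so by Euler's criterion 19 is a square mod 29 iff 19^((29−1)/2) = 19^14 ≡ 1 (mod 29).
Squaring successively (mod 29): 19^2 = 361 ≡ 13; 19^4 ≡ 13² = 169 ≡ 24; 19^8 ≡ 24² = 576 ≡ 25.
Since 14 = 8 + 4 + 2, 19^14 ≡ 25 · 24 · 13; multiplying out mod 29: 25·24 = 600 ≡ 20, then 20·13 = 260 ≡ 28. Thus 19^14 ≡ 28 ≡ −1 (mod 29).
The value −1 means 19 is a non-residue modulo 29, so x² ≡ 19 (mod 29) is impossible.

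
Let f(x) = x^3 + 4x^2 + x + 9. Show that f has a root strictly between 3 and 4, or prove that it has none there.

f(3) = 75 and f(4) = 141, both positive, so a sign-change argument is unavailable; we show f keeps this sign on the whole interval.
Substitute x = 3 + u, where 0 < u < 1 on the interval. Expanding, f(3 + u) = u^3 + 13u^2 + 52u + 75.
The nonzero coefficients here are all positive, so for u > 0 every term is positive (or zero), and the constant term 75 is strictly positive.
So f is strictly positive on (3, 4); no root exists in the interval.

No such root exists.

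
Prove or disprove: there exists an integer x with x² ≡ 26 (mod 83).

x = 62

Take x = 62. Then 62² = 3844 = 46·83 + 26, so 62² ≡ 26 (mod 83).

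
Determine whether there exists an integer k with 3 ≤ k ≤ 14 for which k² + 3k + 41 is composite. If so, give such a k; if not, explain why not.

At k = 5: 5² + 3·5 + 41 = 81 = 3·27, which is composite.

k = 5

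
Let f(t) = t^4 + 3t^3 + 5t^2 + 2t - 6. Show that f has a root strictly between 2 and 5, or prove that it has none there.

f(2) = 58 and f(5) = 1129, both positive, so a sign-change argument is unavailable; we show f keeps this sign on the whole interval.
Substitute t = 2 + u, where 0 < u < 3 on the interval. Expanding, f(2 + u) = u^4 + 11u^3 + 47u^2 + 90u + 58.
The nonzero coefficients here are all positive, so for u > 0 every term is positive (or zero), and the constant term 58 is strictly positive.
So f is strictly positive on (2, 5); no root exists in the interval.

No.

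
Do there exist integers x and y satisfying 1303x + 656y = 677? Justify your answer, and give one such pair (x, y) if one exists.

1303 and 656 are coprime, so 1303x + 656y ranges over all of ℤ.
Run the Euclidean algorithm on 1303 and 656: 1303 = 1·656 + 647, 656 = 1·647 + 9, 647 = 71·9 + 8, 9 = 1·8 + 1, 8 = 8·1 + 0.
Back-substituting, 1 = 9 − 1·8 = 9 − (647 − 71·9) = −647 + 72·9 = −647 + 72·(656 − 1·647) = 72·656 − 73·647 = 72·656 − 73·(1303 − 1·656) = −73·1303 + 145·656; that is, 1303·(-73) + 656·145 = 1.
Times 677: 1303·(-49421) + 656·98165 = 677, so (-49421, 98165) solves it.
The general solution is x = -49421 + 656k, y = 98165 − 1303k; taking k = 76 gives the smaller pair x = 435, y = -863.
Check: 1303·435 + 656·(-863) = 566805 − 566128 = 677. ✓

x = 435, y = -863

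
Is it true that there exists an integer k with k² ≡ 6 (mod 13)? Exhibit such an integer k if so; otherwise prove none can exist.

Computing k² mod 13 for k = 0, 1, …, 6 (enough, by the symmetry k ↦ 13 − k) gives 0, 1, 4, 9, 3, 12, 10.
The set of squares mod 13 is therefore {0, 1, 3, 4, 9, 10, 12}, which does not contain 6.
Hence no integer k has k² ≡ 6 (mod 13).

No, no such integer exists.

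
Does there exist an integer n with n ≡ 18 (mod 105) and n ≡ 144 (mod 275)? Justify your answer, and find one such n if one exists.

Both moduli are multiples of 5 = gcd(105, 275), so any solution would satisfy n ≡ 18 and n ≡ 144 modulo 5 simultaneously.
These are incompatible: 18 − 144 = -126 is not divisible by 5.
So no integer satisfies both congruences.

No such integer exists.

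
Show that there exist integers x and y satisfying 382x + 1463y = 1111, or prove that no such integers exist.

x = 451, y = -117

382 and 1463 are coprime, so 382x + 1463y ranges over all of ℤ.
Dividing repeatedly: 1463 = 3·382 + 317, 382 = 1·317 + 65, 317 = 4·65 + 57, 65 = 1·57 + 8, 57 = 7·8 + 1, 8 = 8·1 + 0.
Working back up the chain: 1 = 57 − 7·8 = 57 − 7·(65 − 1·57) = −7·65 + 8·57 = −7·65 + 8·(317 − 4·65) = 8·317 − 39·65 = 8·317 − 39·(382 − 1·317) = −39·382 + 47·317 = −39·382 + 47·(1463 − 3·382) = 47·1463 − 180·382. So 382·(-180) + 1463·47 = 1.
Multiplying through by 1111: x = (-180)·1111 = -199980, y = 47·1111 = 52217 is a solution.
The general solution is x = -199980 + 1463k, y = 52217 − 382k; taking k = 137 gives the smaller pair x = 451, y = -117.
Check: 382·451 + 1463·(-117) = 172282 − 171171 = 1111. ✓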